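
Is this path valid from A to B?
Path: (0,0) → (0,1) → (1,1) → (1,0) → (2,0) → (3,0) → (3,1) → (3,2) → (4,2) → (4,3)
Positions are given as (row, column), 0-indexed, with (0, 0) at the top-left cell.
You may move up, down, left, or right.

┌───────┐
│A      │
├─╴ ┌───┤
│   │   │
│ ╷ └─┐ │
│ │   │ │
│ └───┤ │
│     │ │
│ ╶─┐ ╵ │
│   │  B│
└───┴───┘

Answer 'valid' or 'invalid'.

Checking path validity:
Result: All consecutive moves are passable.

valid

Correct solution:

┌───────┐
│A ↓    │
├─╴ ┌───┤
│↓ ↲│   │
│ ╷ └─┐ │
│↓│   │ │
│ └───┤ │
│↳ → ↓│ │
│ ╶─┐ ╵ │
│   │↳ B│
└───┴───┘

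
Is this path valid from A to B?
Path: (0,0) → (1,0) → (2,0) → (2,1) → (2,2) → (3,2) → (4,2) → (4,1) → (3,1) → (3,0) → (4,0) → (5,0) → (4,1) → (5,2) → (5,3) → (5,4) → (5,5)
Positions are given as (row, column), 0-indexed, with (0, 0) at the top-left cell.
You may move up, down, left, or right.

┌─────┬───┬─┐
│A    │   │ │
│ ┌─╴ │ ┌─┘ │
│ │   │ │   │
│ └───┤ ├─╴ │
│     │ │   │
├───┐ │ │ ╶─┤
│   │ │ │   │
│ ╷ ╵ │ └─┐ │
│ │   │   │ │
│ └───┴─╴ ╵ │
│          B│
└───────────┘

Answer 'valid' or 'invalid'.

Checking path validity:
Result: Invalid move at step 12: cannot move from (5, 0) to (4, 1).

invalid

Correct solution:

┌─────┬───┬─┐
│A    │   │ │
│ ┌─╴ │ ┌─┘ │
│↓│   │ │   │
│ └───┤ ├─╴ │
│↳ → ↓│ │   │
├───┐ │ │ ╶─┤
│↓ ↰│↓│ │   │
│ ╷ ╵ │ └─┐ │
│↓│↑ ↲│   │ │
│ └───┴─╴ ╵ │
│↳ → → → → B│
└───────────┘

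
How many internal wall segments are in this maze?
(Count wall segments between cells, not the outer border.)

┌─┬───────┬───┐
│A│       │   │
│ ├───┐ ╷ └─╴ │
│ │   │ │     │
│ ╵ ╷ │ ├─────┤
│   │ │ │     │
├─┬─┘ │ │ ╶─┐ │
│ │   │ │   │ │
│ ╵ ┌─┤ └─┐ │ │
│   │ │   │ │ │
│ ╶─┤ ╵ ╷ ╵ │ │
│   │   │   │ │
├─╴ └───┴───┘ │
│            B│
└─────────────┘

Counting internal wall segments:
Total internal walls: 36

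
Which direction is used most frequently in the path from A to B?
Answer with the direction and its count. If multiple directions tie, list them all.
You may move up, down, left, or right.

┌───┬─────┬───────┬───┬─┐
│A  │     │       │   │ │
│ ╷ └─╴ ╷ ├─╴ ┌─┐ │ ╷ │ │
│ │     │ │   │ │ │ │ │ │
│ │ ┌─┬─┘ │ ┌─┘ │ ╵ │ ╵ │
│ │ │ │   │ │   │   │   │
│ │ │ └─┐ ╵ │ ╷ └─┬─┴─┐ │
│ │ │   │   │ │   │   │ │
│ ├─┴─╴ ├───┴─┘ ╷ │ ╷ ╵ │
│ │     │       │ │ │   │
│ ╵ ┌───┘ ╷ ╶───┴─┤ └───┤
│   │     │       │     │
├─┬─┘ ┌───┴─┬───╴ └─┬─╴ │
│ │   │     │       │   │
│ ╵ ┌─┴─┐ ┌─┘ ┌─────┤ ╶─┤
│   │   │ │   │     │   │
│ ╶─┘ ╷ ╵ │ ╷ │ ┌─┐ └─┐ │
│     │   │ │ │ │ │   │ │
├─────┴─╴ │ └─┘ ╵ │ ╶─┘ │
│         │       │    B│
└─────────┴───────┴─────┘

Directions: right, down, right, right, up, right, down, down, down, right, up, up, right, up, right, right, down, down, right, up, up, right, down, down, right, down, down, left, up, left, down, down, right, right, down, left, down, right, down, down
Counts: {'right': 14, 'down': 16, 'up': 7, 'left': 3}
Most common: down (16 times)

Solution:

┌───┬─────┬───────┬───┬─┐
│A ↓│  ↱ ↓│  ↱ → ↓│↱ ↓│ │
│ ╷ └─╴ ╷ ├─╴ ┌─┐ │ ╷ │ │
│ │↳ → ↑│↓│↱ ↑│ │↓│↑│↓│ │
│ │ ┌─┬─┘ │ ┌─┘ │ ╵ │ ╵ │
│ │ │ │  ↓│↑│   │↳ ↑│↳ ↓│
│ │ │ └─┐ ╵ │ ╷ └─┬─┴─┐ │
│ │ │   │↳ ↑│ │   │↓ ↰│↓│
│ ├─┴─╴ ├───┴─┘ ╷ │ ╷ ╵ │
│ │     │       │ │↓│↑ ↲│
│ ╵ ┌───┘ ╷ ╶───┴─┤ └───┤
│   │     │       │↳ → ↓│
├─┬─┘ ┌───┴─┬───╴ └─┬─╴ │
│ │   │     │       │↓ ↲│
│ ╵ ┌─┴─┐ ┌─┘ ┌─────┤ ╶─┤
│   │   │ │   │     │↳ ↓│
│ ╶─┘ ╷ ╵ │ ╷ │ ┌─┐ └─┐ │
│     │   │ │ │ │ │   │↓│
├─────┴─╴ │ └─┘ ╵ │ ╶─┘ │
│         │       │    B│
└─────────┴───────┴─────┘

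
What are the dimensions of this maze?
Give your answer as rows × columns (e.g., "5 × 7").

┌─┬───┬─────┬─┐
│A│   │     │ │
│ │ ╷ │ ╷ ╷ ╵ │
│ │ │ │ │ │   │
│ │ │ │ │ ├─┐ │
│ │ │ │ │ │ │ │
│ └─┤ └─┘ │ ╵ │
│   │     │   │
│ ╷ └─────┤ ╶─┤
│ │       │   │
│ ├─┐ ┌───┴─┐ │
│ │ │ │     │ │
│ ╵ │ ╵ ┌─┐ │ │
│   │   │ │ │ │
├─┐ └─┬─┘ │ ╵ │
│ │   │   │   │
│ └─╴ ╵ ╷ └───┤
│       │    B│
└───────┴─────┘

Counting the maze dimensions:
Rows (vertical): 9
Columns (horizontal): 7
Dimensions: 9 × 7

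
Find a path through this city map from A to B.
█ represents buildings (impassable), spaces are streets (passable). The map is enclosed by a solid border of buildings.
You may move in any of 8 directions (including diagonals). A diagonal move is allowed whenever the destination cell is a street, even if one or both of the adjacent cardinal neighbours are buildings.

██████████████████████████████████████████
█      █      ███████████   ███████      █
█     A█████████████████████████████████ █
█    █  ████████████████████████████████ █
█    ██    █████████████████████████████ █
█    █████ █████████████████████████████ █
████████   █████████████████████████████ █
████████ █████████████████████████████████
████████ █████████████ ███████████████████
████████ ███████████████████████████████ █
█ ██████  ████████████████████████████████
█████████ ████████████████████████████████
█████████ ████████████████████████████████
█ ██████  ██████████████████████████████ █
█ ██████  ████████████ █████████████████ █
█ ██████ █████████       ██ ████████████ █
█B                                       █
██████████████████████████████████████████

Finding the shortest path from A to B:
Movement: 8-directional
Path length: 21 steps
Directions: down-right → down-right → right → down-right → down-left → down-left → down → down → down → down-right → down → down → down → down-left → down-left → left → left → left → left → left → left

Solution:

██████████████████████████████████████████
█      █      ███████████   ███████      █
█     A█████████████████████████████████ █
█    █ ↘████████████████████████████████ █
█    ██ →↘ █████████████████████████████ █
█    █████↙█████████████████████████████ █
████████ ↙ █████████████████████████████ █
████████↓█████████████████████████████████
████████↓█████████████ ███████████████████
████████↓███████████████████████████████ █
█ ██████↘ ████████████████████████████████
█████████↓████████████████████████████████
█████████↓████████████████████████████████
█ ██████ ↓██████████████████████████████ █
█ ██████ ↙████████████ █████████████████ █
█ ██████↙█████████       ██ ████████████ █
█B←←←←←←                                 █
██████████████████████████████████████████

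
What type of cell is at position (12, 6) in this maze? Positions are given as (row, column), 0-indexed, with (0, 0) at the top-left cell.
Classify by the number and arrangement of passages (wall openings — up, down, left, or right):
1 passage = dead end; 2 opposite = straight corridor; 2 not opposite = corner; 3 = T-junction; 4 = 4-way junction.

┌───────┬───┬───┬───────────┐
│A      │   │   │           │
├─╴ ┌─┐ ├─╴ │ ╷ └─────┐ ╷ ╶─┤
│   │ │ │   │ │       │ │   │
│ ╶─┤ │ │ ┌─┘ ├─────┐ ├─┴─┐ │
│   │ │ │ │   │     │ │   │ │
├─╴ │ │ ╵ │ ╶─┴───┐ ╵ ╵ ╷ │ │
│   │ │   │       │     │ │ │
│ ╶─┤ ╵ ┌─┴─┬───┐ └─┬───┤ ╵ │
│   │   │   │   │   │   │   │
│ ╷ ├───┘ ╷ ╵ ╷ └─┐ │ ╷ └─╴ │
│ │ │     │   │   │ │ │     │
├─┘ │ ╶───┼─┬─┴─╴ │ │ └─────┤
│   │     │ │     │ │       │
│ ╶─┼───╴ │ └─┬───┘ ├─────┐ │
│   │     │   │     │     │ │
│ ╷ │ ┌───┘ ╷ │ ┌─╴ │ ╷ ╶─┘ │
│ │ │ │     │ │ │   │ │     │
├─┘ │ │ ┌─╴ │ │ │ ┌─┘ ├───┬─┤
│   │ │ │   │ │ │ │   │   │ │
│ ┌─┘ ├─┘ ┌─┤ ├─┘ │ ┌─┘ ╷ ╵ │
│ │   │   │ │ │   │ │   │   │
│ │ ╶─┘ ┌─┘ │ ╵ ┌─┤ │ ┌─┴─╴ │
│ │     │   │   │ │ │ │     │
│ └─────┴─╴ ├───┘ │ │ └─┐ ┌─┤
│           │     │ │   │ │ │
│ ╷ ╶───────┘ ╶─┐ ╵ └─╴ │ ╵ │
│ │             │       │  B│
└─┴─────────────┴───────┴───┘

Checking cell at (12, 6):
Number of passages: 2
Cell type: corner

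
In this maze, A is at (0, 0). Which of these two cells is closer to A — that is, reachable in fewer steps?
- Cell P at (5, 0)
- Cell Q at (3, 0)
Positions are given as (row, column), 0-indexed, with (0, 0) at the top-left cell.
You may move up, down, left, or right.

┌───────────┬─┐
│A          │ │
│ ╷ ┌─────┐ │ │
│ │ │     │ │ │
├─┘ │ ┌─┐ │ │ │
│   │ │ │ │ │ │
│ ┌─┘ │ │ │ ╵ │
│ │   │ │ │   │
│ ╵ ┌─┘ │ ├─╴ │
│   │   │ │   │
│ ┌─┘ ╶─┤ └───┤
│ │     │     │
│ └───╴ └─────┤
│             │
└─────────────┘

Shortest path A → P at (5, 0): 7 steps
Shortest path A → Q at (3, 0): 5 steps

Q is closer (5 steps vs 7 steps).

Path to P:

┌───────────┬─┐
│A ↓        │ │
│ ╷ ┌─────┐ │ │
│ │↓│     │ │ │
├─┘ │ ┌─┐ │ │ │
│↓ ↲│ │ │ │ │ │
│ ┌─┘ │ │ │ ╵ │
│↓│   │ │ │   │
│ ╵ ┌─┘ │ ├─╴ │
│↓  │   │ │   │
│ ┌─┘ ╶─┤ └───┤
│P│     │     │
│ └───╴ └─────┤
│             │
└─────────────┘

Path to Q:

┌───────────┬─┐
│A ↓        │ │
│ ╷ ┌─────┐ │ │
│ │↓│     │ │ │
├─┘ │ ┌─┐ │ │ │
│↓ ↲│ │ │ │ │ │
│ ┌─┘ │ │ │ ╵ │
│Q│   │ │ │   │
│ ╵ ┌─┘ │ ├─╴ │
│   │   │ │   │
│ ┌─┘ ╶─┤ └───┤
│ │     │     │
│ └───╴ └─────┤
│             │
└─────────────┘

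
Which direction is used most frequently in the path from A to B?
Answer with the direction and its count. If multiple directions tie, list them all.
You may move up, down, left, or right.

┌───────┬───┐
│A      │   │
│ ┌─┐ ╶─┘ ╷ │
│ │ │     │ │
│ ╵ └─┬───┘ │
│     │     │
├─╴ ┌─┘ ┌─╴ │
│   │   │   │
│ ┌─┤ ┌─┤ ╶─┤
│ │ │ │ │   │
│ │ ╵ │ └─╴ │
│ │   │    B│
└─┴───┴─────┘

Directions: right, right, down, right, right, up, right, down, down, down, left, down, right, down
Counts: {'right': 6, 'down': 6, 'up': 1, 'left': 1}
Most common: down and right (tied at 6 times each)

Solution:

┌───────┬───┐
│A → ↓  │↱ ↓│
│ ┌─┐ ╶─┘ ╷ │
│ │ │↳ → ↑│↓│
│ ╵ └─┬───┘ │
│     │    ↓│
├─╴ ┌─┘ ┌─╴ │
│   │   │↓ ↲│
│ ┌─┤ ┌─┤ ╶─┤
│ │ │ │ │↳ ↓│
│ │ ╵ │ └─╴ │
│ │   │    B│
└─┴───┴─────┘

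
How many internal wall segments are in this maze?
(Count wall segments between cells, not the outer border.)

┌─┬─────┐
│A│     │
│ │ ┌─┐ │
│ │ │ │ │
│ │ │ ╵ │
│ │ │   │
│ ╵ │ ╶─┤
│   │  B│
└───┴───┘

Counting internal wall segments:
Total internal walls: 9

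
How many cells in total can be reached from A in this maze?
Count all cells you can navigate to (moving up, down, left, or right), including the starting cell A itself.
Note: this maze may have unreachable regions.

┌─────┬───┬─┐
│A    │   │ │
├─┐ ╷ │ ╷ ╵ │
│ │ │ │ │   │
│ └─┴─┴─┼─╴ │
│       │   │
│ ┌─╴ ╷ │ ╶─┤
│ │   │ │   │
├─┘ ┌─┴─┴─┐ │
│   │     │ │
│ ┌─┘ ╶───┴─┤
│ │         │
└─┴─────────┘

Using BFS/flood-fill to find all reachable cells from A:
Maze size: 6 × 6 = 36 total cells
31 cell(s) are walled off and cannot be reached from A.
Reachable cells: 5

Reachable region (· marks reachable cells):

┌─────┬───┬─┐
│A · ·│   │ │
├─┐ ╷ │ ╷ ╵ │
│ │·│·│ │   │
│ └─┴─┴─┼─╴ │
│       │   │
│ ┌─╴ ╷ │ ╶─┤
│ │   │ │   │
├─┘ ┌─┴─┴─┐ │
│   │     │ │
│ ┌─┘ ╶───┴─┤
│ │         │
└─┴─────────┘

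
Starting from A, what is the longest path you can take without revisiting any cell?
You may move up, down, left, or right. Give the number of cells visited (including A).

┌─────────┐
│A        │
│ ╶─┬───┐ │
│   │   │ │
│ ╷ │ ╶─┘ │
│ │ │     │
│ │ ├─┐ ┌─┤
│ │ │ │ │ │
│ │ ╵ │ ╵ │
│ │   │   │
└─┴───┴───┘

Finding longest simple path using DFS:
Start: (0, 0)
Longest path visits 12 cells
Path: A → right → right → right → right → down → down → left → down → down → right → up

Solution:

┌─────────┐
│A → → → ↓│
│ ╶─┬───┐ │
│   │   │↓│
│ ╷ │ ╶─┘ │
│ │ │  ↓ ↲│
│ │ ├─┐ ┌─┤
│ │ │ │↓│B│
│ │ ╵ │ ╵ │
│ │   │↳ ↑│
└─┴───┴───┘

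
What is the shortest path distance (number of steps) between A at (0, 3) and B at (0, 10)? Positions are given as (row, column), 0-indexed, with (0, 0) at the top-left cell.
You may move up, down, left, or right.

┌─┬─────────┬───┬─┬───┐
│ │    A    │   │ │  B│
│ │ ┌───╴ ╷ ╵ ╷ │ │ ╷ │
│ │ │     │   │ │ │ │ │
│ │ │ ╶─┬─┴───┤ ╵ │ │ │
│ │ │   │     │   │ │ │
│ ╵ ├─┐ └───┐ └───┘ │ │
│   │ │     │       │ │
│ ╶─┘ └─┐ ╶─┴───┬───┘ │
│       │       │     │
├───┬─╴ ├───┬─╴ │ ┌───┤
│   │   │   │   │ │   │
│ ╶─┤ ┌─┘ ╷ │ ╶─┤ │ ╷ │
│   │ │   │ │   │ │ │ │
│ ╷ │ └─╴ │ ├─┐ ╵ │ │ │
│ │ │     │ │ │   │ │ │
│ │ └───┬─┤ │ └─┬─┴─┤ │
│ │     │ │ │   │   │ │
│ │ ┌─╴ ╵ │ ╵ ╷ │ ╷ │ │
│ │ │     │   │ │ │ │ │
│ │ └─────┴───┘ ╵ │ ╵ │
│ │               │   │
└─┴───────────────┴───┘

Finding path from (0, 3) to (0, 10):
Path: (0,3) → (0,4) → (1,4) → (1,3) → (1,2) → (2,2) → (2,3) → (3,3) → (3,4) → (4,4) → (4,5) → (4,6) → (4,7) → (5,7) → (5,6) → (6,6) → (6,7) → (7,7) → (7,8) → (6,8) → (5,8) → (4,8) → (4,9) → (4,10) → (3,10) → (2,10) → (1,10) → (0,10)
Distance: 27 steps

Solution:

┌─┬─────────┬───┬─┬───┐
│ │    A ↓  │   │ │  B│
│ │ ┌───╴ ╷ ╵ ╷ │ │ ╷ │
│ │ │↓ ← ↲│   │ │ │ │↑│
│ │ │ ╶─┬─┴───┤ ╵ │ │ │
│ │ │↳ ↓│     │   │ │↑│
│ ╵ ├─┐ └───┐ └───┘ │ │
│   │ │↳ ↓  │       │↑│
│ ╶─┘ └─┐ ╶─┴───┬───┘ │
│       │↳ → → ↓│↱ → ↑│
├───┬─╴ ├───┬─╴ │ ┌───┤
│   │   │   │↓ ↲│↑│   │
│ ╶─┤ ┌─┘ ╷ │ ╶─┤ │ ╷ │
│   │ │   │ │↳ ↓│↑│ │ │
│ ╷ │ └─╴ │ ├─┐ ╵ │ │ │
│ │ │     │ │ │↳ ↑│ │ │
│ │ └───┬─┤ │ └─┬─┴─┤ │
│ │     │ │ │   │   │ │
│ │ ┌─╴ ╵ │ ╵ ╷ │ ╷ │ │
│ │ │     │   │ │ │ │ │
│ │ └─────┴───┘ ╵ │ ╵ │
│ │               │   │
└─┴───────────────┴───┘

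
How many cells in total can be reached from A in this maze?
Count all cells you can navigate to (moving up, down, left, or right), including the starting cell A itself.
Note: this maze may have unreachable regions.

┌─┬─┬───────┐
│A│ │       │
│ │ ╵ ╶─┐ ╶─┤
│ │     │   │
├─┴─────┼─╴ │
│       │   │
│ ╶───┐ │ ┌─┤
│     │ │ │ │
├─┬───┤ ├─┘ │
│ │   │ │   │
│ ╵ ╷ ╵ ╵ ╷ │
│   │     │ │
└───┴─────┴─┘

Using BFS/flood-fill to find all reachable cells from A:
Maze size: 6 × 6 = 36 total cells
34 cell(s) are walled off and cannot be reached from A.
Reachable cells: 2

Reachable region (· marks reachable cells):

┌─┬─┬───────┐
│A│ │       │
│ │ ╵ ╶─┐ ╶─┤
│·│     │   │
├─┴─────┼─╴ │
│       │   │
│ ╶───┐ │ ┌─┤
│     │ │ │ │
├─┬───┤ ├─┘ │
│ │   │ │   │
│ ╵ ╷ ╵ ╵ ╷ │
│   │     │ │
└───┴─────┴─┘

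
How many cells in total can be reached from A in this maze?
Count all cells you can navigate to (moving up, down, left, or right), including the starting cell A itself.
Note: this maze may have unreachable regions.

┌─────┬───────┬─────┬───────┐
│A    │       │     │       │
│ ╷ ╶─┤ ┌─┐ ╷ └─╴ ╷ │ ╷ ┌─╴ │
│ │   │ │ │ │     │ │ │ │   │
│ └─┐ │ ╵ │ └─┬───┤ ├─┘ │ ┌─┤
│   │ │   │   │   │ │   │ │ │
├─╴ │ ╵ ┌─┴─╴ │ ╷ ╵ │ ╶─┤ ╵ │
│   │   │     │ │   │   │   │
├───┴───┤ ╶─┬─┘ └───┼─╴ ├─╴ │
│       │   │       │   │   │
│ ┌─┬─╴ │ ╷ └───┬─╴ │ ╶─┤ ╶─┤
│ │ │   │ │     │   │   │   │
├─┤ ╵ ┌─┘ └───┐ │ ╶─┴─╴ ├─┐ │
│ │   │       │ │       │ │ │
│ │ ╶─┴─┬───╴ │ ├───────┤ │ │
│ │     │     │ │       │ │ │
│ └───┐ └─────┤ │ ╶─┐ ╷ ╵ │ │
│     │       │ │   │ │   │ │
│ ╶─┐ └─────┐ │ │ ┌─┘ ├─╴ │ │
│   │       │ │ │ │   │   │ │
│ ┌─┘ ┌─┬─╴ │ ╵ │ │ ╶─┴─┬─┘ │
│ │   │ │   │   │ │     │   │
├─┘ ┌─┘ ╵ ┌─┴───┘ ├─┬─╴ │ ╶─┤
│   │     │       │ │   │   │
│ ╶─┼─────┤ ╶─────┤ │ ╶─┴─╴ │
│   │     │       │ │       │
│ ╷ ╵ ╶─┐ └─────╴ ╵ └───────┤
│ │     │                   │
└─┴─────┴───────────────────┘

Using BFS/flood-fill to find all reachable cells from A:
Maze size: 14 × 14 = 196 total cells
All cells are reachable — the maze is fully connected.
Reachable cells: 196

Reachable region (· marks reachable cells):

┌─────┬───────┬─────┬───────┐
│A · ·│· · · ·│· · ·│· · · ·│
│ ╷ ╶─┤ ┌─┐ ╷ └─╴ ╷ │ ╷ ┌─╴ │
│·│· ·│·│·│·│· · ·│·│·│·│· ·│
│ └─┐ │ ╵ │ └─┬───┤ ├─┘ │ ┌─┤
│· ·│·│· ·│· ·│· ·│·│· ·│·│·│
├─╴ │ ╵ ┌─┴─╴ │ ╷ ╵ │ ╶─┤ ╵ │
│· ·│· ·│· · ·│·│· ·│· ·│· ·│
├───┴───┤ ╶─┬─┘ └───┼─╴ ├─╴ │
│· · · ·│· ·│· · · ·│· ·│· ·│
│ ┌─┬─╴ │ ╷ └───┬─╴ │ ╶─┤ ╶─┤
│·│·│· ·│·│· · ·│· ·│· ·│· ·│
├─┤ ╵ ┌─┘ └───┐ │ ╶─┴─╴ ├─┐ │
│·│· ·│· · · ·│·│· · · ·│·│·│
│ │ ╶─┴─┬───╴ │ ├───────┤ │ │
│·│· · ·│· · ·│·│· · · ·│·│·│
│ └───┐ └─────┤ │ ╶─┐ ╷ ╵ │ │
│· · ·│· · · ·│·│· ·│·│· ·│·│
│ ╶─┐ └─────┐ │ │ ┌─┘ ├─╴ │ │
│· ·│· · · ·│·│·│·│· ·│· ·│·│
│ ┌─┘ ┌─┬─╴ │ ╵ │ │ ╶─┴─┬─┘ │
│·│· ·│·│· ·│· ·│·│· · ·│· ·│
├─┘ ┌─┘ ╵ ┌─┴───┘ ├─┬─╴ │ ╶─┤
│· ·│· · ·│· · · ·│·│· ·│· ·│
│ ╶─┼─────┤ ╶─────┤ │ ╶─┴─╴ │
│· ·│· · ·│· · · ·│·│· · · ·│
│ ╷ ╵ ╶─┐ └─────╴ ╵ └───────┤
│·│· · ·│· · · · · · · · · ·│
└─┴─────┴───────────────────┘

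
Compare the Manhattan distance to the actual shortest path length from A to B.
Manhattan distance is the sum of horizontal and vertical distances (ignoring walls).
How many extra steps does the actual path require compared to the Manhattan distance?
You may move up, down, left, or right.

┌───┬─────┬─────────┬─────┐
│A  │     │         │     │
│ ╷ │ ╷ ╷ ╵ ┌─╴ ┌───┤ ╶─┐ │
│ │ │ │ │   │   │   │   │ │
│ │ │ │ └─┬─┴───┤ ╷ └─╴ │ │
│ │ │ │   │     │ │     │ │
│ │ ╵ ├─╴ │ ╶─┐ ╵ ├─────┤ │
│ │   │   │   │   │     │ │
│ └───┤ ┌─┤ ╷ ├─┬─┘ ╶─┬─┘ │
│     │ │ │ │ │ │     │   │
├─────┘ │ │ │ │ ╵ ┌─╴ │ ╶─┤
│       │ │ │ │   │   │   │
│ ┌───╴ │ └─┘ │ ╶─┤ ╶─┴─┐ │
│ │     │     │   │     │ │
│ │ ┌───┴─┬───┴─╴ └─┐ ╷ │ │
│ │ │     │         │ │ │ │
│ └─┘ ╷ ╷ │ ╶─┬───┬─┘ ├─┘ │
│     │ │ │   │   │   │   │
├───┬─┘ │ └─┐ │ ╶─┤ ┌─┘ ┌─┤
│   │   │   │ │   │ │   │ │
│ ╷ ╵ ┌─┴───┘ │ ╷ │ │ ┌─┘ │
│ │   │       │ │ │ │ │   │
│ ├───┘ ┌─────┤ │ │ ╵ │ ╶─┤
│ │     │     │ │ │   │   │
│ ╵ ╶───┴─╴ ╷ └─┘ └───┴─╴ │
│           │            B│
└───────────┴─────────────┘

Manhattan distance: |12 - 0| + |12 - 0| = 24
Actual path length: 50
Extra steps: 50 - 24 = 26

Solution:

┌───┬─────┬─────────┬─────┐
│A ↓│↱ ↓  │         │     │
│ ╷ │ ╷ ╷ ╵ ┌─╴ ┌───┤ ╶─┐ │
│ │↓│↑│↓│   │   │   │   │ │
│ │ │ │ └─┬─┴───┤ ╷ └─╴ │ │
│ │↓│↑│↳ ↓│     │ │     │ │
│ │ ╵ ├─╴ │ ╶─┐ ╵ ├─────┤ │
│ │↳ ↑│↓ ↲│   │   │     │ │
│ └───┤ ┌─┤ ╷ ├─┬─┘ ╶─┬─┘ │
│     │↓│ │ │ │ │     │   │
├─────┘ │ │ │ │ ╵ ┌─╴ │ ╶─┤
│↓ ← ← ↲│ │ │ │   │   │   │
│ ┌───╴ │ └─┘ │ ╶─┤ ╶─┴─┐ │
│↓│     │     │   │     │ │
│ │ ┌───┴─┬───┴─╴ └─┐ ╷ │ │
│↓│ │↱ ↓  │         │ │ │ │
│ └─┘ ╷ ╷ │ ╶─┬───┬─┘ ├─┘ │
│↳ → ↑│↓│ │   │   │   │   │
├───┬─┘ │ └─┐ │ ╶─┤ ┌─┘ ┌─┤
│↓ ↰│↓ ↲│   │ │   │ │   │ │
│ ╷ ╵ ┌─┴───┘ │ ╷ │ │ ┌─┘ │
│↓│↑ ↲│       │ │ │ │ │   │
│ ├───┘ ┌─────┤ │ │ ╵ │ ╶─┤
│↓│     │  ↱ ↓│ │ │   │   │
│ ╵ ╶───┴─╴ ╷ └─┘ └───┴─╴ │
│↳ → → → → ↑│↳ → → → → → B│
└───────────┴─────────────┘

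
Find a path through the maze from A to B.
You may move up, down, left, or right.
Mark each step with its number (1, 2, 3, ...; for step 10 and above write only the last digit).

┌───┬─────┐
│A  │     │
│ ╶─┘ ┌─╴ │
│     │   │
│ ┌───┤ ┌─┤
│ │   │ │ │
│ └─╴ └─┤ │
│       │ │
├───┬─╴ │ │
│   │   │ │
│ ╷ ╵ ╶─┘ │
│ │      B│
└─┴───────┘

Finding the shortest path through the maze:
Path length: 11 steps
Directions: down → down → down → right → right → right → down → left → down → right → right

Solution:

┌───┬─────┐
│A  │     │
│ ╶─┘ ┌─╴ │
│1    │   │
│ ┌───┤ ┌─┤
│2│   │ │ │
│ └─╴ └─┤ │
│3 4 5 6│ │
├───┬─╴ │ │
│   │8 7│ │
│ ╷ ╵ ╶─┘ │
│ │  9 0 B│
└─┴───────┘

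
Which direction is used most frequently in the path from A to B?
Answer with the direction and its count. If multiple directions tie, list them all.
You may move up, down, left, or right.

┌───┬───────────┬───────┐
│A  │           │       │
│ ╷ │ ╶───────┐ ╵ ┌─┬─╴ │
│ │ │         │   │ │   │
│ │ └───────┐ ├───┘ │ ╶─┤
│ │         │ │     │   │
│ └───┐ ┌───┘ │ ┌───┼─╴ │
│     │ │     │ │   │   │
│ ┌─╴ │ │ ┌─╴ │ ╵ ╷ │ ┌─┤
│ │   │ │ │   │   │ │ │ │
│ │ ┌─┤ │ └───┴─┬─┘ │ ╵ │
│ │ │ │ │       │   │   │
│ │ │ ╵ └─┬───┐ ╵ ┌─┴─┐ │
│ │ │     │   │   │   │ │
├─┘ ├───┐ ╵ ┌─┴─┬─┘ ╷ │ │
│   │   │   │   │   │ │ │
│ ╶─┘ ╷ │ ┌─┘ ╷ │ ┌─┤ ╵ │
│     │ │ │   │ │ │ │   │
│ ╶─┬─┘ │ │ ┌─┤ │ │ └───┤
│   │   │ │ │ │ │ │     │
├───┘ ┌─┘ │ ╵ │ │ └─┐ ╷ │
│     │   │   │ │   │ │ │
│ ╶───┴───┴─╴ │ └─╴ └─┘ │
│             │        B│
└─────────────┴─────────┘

Directions: down, down, down, right, right, down, left, down, down, down, left, down, right, right, up, right, down, down, left, down, left, left, down, right, right, right, right, right, right, up, left, up, up, right, up, right, down, down, down, down, right, right, right, right
Counts: {'down': 16, 'right': 17, 'left': 6, 'up': 5}
Most common: right (17 times)

Solution:

┌───┬───────────┬───────┐
│A  │           │       │
│ ╷ │ ╶───────┐ ╵ ┌─┬─╴ │
│↓│ │         │   │ │   │
│ │ └───────┐ ├───┘ │ ╶─┤
│↓│         │ │     │   │
│ └───┐ ┌───┘ │ ┌───┼─╴ │
│↳ → ↓│ │     │ │   │   │
│ ┌─╴ │ │ ┌─╴ │ ╵ ╷ │ ┌─┤
│ │↓ ↲│ │ │   │   │ │ │ │
│ │ ┌─┤ │ └───┴─┬─┘ │ ╵ │
│ │↓│ │ │       │   │   │
│ │ │ ╵ └─┬───┐ ╵ ┌─┴─┐ │
│ │↓│     │   │   │   │ │
├─┘ ├───┐ ╵ ┌─┴─┬─┘ ╷ │ │
│↓ ↲│↱ ↓│   │↱ ↓│   │ │ │
│ ╶─┘ ╷ │ ┌─┘ ╷ │ ┌─┤ ╵ │
│↳ → ↑│↓│ │↱ ↑│↓│ │ │   │
│ ╶─┬─┘ │ │ ┌─┤ │ │ └───┤
│   │↓ ↲│ │↑│ │↓│ │     │
├───┘ ┌─┘ │ ╵ │ │ └─┐ ╷ │
│↓ ← ↲│   │↑ ↰│↓│   │ │ │
│ ╶───┴───┴─╴ │ └─╴ └─┘ │
│↳ → → → → → ↑│↳ → → → B│
└─────────────┴─────────┘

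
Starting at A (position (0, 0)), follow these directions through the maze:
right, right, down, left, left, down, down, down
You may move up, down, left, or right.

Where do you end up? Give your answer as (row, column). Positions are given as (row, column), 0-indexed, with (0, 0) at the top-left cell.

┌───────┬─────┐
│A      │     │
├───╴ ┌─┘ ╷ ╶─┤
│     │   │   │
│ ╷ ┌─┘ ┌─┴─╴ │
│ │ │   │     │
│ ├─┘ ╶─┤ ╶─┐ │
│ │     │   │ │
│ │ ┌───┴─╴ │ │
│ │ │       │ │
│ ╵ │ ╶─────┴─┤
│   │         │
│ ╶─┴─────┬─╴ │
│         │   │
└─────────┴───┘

Following directions step by step:
Start: (0, 0)
  right: (0, 0) → (0, 1)
  right: (0, 1) → (0, 2)
  down: (0, 2) → (1, 2)
  left: (1, 2) → (1, 1)
  left: (1, 1) → (1, 0)
  down: (1, 0) → (2, 0)
  down: (2, 0) → (3, 0)
  down: (3, 0) → (4, 0)
Final position: (4, 0)

Path taken:

┌───────┬─────┐
│A → ↓  │     │
├───╴ ┌─┘ ╷ ╶─┤
│↓ ← ↲│   │   │
│ ╷ ┌─┘ ┌─┴─╴ │
│↓│ │   │     │
│ ├─┘ ╶─┤ ╶─┐ │
│↓│     │   │ │
│ │ ┌───┴─╴ │ │
│B│ │       │ │
│ ╵ │ ╶─────┴─┤
│   │         │
│ ╶─┴─────┬─╴ │
│         │   │
└─────────┴───┘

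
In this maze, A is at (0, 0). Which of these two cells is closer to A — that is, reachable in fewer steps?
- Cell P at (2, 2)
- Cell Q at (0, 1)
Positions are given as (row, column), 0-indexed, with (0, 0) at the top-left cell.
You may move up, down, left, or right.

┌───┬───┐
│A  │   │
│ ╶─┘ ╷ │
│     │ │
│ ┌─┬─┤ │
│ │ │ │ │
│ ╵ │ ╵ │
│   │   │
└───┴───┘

Shortest path A → P at (2, 2): 10 steps
Shortest path A → Q at (0, 1): 1 steps

Q is closer (1 steps vs 10 steps).

Path to P:

┌───┬───┐
│A  │↱ ↓│
│ ╶─┘ ╷ │
│↳ → ↑│↓│
│ ┌─┬─┤ │
│ │ │P│↓│
│ ╵ │ ╵ │
│   │↑ ↲│
└───┴───┘

Path to Q:

┌───┬───┐
│A Q│   │
│ ╶─┘ ╷ │
│     │ │
│ ┌─┬─┤ │
│ │ │ │ │
│ ╵ │ ╵ │
│   │   │
└───┴───┘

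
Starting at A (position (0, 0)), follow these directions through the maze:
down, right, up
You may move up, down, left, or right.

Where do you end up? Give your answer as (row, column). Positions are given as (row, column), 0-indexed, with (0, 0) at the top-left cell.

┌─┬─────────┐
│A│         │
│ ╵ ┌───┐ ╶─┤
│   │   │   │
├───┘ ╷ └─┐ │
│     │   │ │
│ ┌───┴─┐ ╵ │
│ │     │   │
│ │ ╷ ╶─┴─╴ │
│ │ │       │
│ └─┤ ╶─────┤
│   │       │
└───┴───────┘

Following directions step by step:
Start: (0, 0)
  down: (0, 0) → (1, 0)
  right: (1, 0) → (1, 1)
  up: (1, 1) → (0, 1)
Final position: (0, 1)

Path taken:

┌─┬─────────┐
│A│B        │
│ ╵ ┌───┐ ╶─┤
│↳ ↑│   │   │
├───┘ ╷ └─┐ │
│     │   │ │
│ ┌───┴─┐ ╵ │
│ │     │   │
│ │ ╷ ╶─┴─╴ │
│ │ │       │
│ └─┤ ╶─────┤
│   │       │
└───┴───────┘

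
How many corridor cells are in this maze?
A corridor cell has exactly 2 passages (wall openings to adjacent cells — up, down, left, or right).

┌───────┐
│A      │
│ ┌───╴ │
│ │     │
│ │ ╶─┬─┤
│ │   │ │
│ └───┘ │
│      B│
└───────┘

Counting cells with exactly 2 passages:
Total corridor cells: 14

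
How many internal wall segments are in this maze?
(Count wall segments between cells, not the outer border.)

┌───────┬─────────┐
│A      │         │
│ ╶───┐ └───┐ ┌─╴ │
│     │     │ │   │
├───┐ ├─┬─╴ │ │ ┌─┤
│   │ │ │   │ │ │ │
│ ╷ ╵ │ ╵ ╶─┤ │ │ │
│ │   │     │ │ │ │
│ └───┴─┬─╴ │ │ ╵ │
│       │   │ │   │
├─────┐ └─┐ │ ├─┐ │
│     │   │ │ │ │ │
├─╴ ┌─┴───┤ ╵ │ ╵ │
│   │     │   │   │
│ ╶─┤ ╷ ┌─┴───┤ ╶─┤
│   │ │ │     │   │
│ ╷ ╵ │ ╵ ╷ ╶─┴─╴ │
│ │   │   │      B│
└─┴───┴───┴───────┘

Counting internal wall segments:
Total internal walls: 64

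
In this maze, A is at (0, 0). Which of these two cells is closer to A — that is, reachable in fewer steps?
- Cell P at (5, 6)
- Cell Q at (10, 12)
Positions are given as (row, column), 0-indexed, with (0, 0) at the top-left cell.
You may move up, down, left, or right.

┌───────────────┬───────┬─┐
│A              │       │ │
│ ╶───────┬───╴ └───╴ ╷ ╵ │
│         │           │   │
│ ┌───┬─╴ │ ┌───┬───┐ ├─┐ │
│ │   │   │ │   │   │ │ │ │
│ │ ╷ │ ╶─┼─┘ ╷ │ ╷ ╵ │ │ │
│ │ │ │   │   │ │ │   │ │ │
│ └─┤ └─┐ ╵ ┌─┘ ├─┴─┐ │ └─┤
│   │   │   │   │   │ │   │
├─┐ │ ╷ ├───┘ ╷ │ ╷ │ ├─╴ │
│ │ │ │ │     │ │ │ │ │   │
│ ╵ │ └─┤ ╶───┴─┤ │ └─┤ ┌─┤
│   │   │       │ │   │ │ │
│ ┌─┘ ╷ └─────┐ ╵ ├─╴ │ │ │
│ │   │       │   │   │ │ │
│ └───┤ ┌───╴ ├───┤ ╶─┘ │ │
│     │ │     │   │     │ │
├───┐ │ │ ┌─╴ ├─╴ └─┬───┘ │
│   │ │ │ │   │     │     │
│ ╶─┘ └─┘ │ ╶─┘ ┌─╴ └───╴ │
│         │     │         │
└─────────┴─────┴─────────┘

Shortest path A → P at (5, 6): 19 steps
Shortest path A → Q at (10, 12): 32 steps

P is closer (19 steps vs 32 steps).

Path to P:

┌───────────────┬───────┬─┐
│A              │       │ │
│ ╶───────┬───╴ └───╴ ╷ ╵ │
│↳ → → → ↓│           │   │
│ ┌───┬─╴ │ ┌───┬───┐ ├─┐ │
│ │   │↓ ↲│ │↱ ↓│   │ │ │ │
│ │ ╷ │ ╶─┼─┘ ╷ │ ╷ ╵ │ │ │
│ │ │ │↳ ↓│↱ ↑│↓│ │   │ │ │
│ └─┤ └─┐ ╵ ┌─┘ ├─┴─┐ │ └─┤
│   │   │↳ ↑│↓ ↲│   │ │   │
├─┐ │ ╷ ├───┘ ╷ │ ╷ │ ├─╴ │
│ │ │ │ │    P│ │ │ │ │   │
│ ╵ │ └─┤ ╶───┴─┤ │ └─┤ ┌─┤
│   │   │       │ │   │ │ │
│ ┌─┘ ╷ └─────┐ ╵ ├─╴ │ │ │
│ │   │       │   │   │ │ │
│ └───┤ ┌───╴ ├───┤ ╶─┘ │ │
│     │ │     │   │     │ │
├───┐ │ │ ┌─╴ ├─╴ └─┬───┘ │
│   │ │ │ │   │     │     │
│ ╶─┘ └─┘ │ ╶─┘ ┌─╴ └───╴ │
│         │     │         │
└─────────┴─────┴─────────┘

Path to Q:

┌───────────────┬───────┬─┐
│A              │       │ │
│ ╶───────┬───╴ └───╴ ╷ ╵ │
│↓        │           │   │
│ ┌───┬─╴ │ ┌───┬───┐ ├─┐ │
│↓│   │   │ │   │   │ │ │ │
│ │ ╷ │ ╶─┼─┘ ╷ │ ╷ ╵ │ │ │
│↓│ │ │   │   │ │ │   │ │ │
│ └─┤ └─┐ ╵ ┌─┘ ├─┴─┐ │ └─┤
│↳ ↓│   │   │   │   │ │   │
├─┐ │ ╷ ├───┘ ╷ │ ╷ │ ├─╴ │
│ │↓│ │ │     │ │ │ │ │   │
│ ╵ │ └─┤ ╶───┴─┤ │ └─┤ ┌─┤
│↓ ↲│   │       │ │   │ │ │
│ ┌─┘ ╷ └─────┐ ╵ ├─╴ │ │ │
│↓│   │       │   │   │ │ │
│ └───┤ ┌───╴ ├───┤ ╶─┘ │ │
│↳ → ↓│ │↱ → ↓│   │     │ │
├───┐ │ │ ┌─╴ ├─╴ └─┬───┘ │
│   │↓│ │↑│↓ ↲│↱ → ↓│     │
│ ╶─┘ └─┘ │ ╶─┘ ┌─╴ └───╴ │
│    ↳ → ↑│↳ → ↑│  ↳ → → Q│
└─────────┴─────┴─────────┘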